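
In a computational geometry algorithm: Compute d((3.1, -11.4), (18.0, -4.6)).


dx=14.9, dy=6.8
d^2 = 14.9^2 + 6.8^2 = 268.25
d = sqrt(268.25) = 16.3783

16.3783


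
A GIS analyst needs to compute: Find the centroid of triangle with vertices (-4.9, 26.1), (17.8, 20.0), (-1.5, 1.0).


Centroid = ((x_A+x_B+x_C)/3, (y_A+y_B+y_C)/3)
= (((-4.9)+17.8+(-1.5))/3, (26.1+20+1)/3)
= (3.8, 15.7)

(3.8, 15.7)


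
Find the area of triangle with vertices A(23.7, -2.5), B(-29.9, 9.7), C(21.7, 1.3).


Area = |x_A(y_B-y_C) + x_B(y_C-y_A) + x_C(y_A-y_B)|/2
= |199.08 + (-113.62) + (-264.74)|/2
= 179.28/2 = 89.64

89.64


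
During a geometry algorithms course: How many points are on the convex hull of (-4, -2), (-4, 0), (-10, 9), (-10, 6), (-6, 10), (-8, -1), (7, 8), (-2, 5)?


Convex hull vertices (CCW): (-10, 6), (-8, -1), (-4, -2), (7, 8), (-6, 10), (-10, 9)
Count = 6

6


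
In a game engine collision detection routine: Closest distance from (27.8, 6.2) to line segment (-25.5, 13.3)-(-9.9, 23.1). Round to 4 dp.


Project P onto AB: t = 1 (clamped to [0,1])
Closest point on segment: (-9.9, 23.1)
Distance: 41.3146

41.3146


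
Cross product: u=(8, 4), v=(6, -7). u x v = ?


u x v = u_x*v_y - u_y*v_x = 8*(-7) - 4*6
= (-56) - 24 = -80

-80


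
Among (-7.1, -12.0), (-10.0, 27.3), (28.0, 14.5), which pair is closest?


d(P0,P1) = 39.4069, d(P0,P2) = 43.9802, d(P1,P2) = 40.0979
Closest: P0 and P1

Closest pair: (-7.1, -12.0) and (-10.0, 27.3), distance = 39.4069


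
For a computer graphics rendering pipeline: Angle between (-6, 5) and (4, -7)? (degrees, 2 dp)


u.v = -59, |u| = sqrt(61) = 7.8102, |v| = sqrt(65) = 8.0623
cos(theta) = u.v/(|u||v|) = -59/sqrt(3965) = -0.93698
theta = acos(-0.93698) = 159.55 degrees

159.55 degrees


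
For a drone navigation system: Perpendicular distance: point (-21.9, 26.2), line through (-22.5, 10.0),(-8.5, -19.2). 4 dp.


|cross product| = 244.32
|line direction| = sqrt(1048.64) = 32.3827
Distance = 244.32/sqrt(1048.64) = 7.5448

7.5448


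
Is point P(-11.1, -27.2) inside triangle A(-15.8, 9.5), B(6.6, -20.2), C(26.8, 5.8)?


Cross products: AB x AP = -682.49, BC x BP = 318.8, CA x CP = 1546.03
All same sign? no

No, outside


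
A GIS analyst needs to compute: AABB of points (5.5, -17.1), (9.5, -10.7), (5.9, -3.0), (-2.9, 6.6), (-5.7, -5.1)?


x range: [-5.7, 9.5]
y range: [-17.1, 6.6]
Bounding box: (-5.7,-17.1) to (9.5,6.6)

(-5.7,-17.1) to (9.5,6.6)


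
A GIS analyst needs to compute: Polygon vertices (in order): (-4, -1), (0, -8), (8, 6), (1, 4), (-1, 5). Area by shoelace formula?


Shoelace sum: ((-4)*(-8) - 0*(-1)) + (0*6 - 8*(-8)) + (8*4 - 1*6) + (1*5 - (-1)*4) + ((-1)*(-1) - (-4)*5)
= 152
Area = |152|/2 = 76

76


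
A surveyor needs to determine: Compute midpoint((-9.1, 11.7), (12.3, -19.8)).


M = (((-9.1)+12.3)/2, (11.7+(-19.8))/2)
= (1.6, -4.05)

(1.6, -4.05)


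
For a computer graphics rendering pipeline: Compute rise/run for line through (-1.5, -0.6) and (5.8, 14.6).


slope = (y2-y1)/(x2-x1) = (14.6-(-0.6))/(5.8-(-1.5)) = 15.2/7.3 = 2.0822

2.0822


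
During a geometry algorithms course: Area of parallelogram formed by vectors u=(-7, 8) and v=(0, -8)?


|u x v| = |(-7)*(-8) - 8*0|
= |56 - 0| = 56

56


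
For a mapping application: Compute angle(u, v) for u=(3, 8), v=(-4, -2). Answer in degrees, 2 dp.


u.v = -28, |u| = sqrt(73) = 8.544, |v| = sqrt(20) = 4.4721
cos(theta) = u.v/(|u||v|) = -28/sqrt(1460) = -0.732793
theta = acos(-0.732793) = 137.12 degrees

137.12 degrees


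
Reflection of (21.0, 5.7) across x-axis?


Reflection over x-axis: (x,y) -> (x,-y)
(21, 5.7) -> (21, -5.7)

(21, -5.7)


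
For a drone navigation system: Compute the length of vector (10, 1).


|u| = sqrt(10^2 + 1^2) = sqrt(101) = 10.0499

10.0499


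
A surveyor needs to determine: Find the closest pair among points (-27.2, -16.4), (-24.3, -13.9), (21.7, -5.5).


d(P0,P1) = 3.8288, d(P0,P2) = 50.1001, d(P1,P2) = 46.7607
Closest: P0 and P1

Closest pair: (-27.2, -16.4) and (-24.3, -13.9), distance = 3.8288


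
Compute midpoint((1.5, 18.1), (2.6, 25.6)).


M = ((1.5+2.6)/2, (18.1+25.6)/2)
= (2.05, 21.85)

(2.05, 21.85)


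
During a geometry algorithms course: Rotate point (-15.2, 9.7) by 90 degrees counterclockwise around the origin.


90° CCW: (x,y) -> (-y, x)
(-15.2,9.7) -> (-9.7, -15.2)

(-9.7, -15.2)


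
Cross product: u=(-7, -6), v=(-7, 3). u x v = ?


u x v = u_x*v_y - u_y*v_x = (-7)*3 - (-6)*(-7)
= (-21) - 42 = -63

-63


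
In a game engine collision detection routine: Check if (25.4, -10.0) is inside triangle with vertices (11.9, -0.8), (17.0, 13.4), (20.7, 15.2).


Cross products: AB x AP = -238.62, BC x BP = -101.7, CA x CP = 296.96
All same sign? no

No, outside


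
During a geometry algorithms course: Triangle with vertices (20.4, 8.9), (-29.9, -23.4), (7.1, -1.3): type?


Side lengths squared: AB^2=3573.38, BC^2=1857.41, CA^2=280.93
Sorted: [280.93, 1857.41, 3573.38]
By sides: Scalene, By angles: Obtuse

Scalene, Obtuse


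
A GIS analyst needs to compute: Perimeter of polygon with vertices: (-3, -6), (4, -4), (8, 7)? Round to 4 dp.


Sides: (-3, -6)->(4, -4): sqrt(53) = 7.28011, (4, -4)->(8, 7): sqrt(137) = 11.7047, (8, 7)->(-3, -6): sqrt(290) = 17.029386
Sum = 36.014196
Perimeter = 36.0142

36.0142


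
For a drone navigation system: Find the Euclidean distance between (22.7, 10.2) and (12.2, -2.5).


dx=-10.5, dy=-12.7
d^2 = (-10.5)^2 + (-12.7)^2 = 271.54
d = sqrt(271.54) = 16.4785

16.4785


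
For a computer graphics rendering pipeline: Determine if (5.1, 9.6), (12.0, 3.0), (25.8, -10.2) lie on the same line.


Cross product: (12-5.1)*((-10.2)-9.6) - (3-9.6)*(25.8-5.1)
= 0

Yes, collinear


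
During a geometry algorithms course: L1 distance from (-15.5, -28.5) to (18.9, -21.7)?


|(-15.5)-18.9| + |(-28.5)-(-21.7)| = 34.4 + 6.8 = 41.2

41.2


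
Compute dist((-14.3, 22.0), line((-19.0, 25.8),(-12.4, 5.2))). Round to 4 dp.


|cross product| = 71.74
|line direction| = sqrt(467.92) = 21.6315
Distance = 71.74/sqrt(467.92) = 3.3165

3.3165


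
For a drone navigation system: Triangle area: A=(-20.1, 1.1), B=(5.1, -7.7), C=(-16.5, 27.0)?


Area = |x_A(y_B-y_C) + x_B(y_C-y_A) + x_C(y_A-y_B)|/2
= |697.47 + 132.09 + (-145.2)|/2
= 684.36/2 = 342.18

342.18


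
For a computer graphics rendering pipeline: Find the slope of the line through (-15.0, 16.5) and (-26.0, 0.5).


slope = (y2-y1)/(x2-x1) = (0.5-16.5)/((-26)-(-15)) = (-16)/(-11) = 1.4545

1.4545


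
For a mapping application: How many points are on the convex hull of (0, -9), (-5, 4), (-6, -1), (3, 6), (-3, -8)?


Convex hull vertices (CCW): (-6, -1), (-3, -8), (0, -9), (3, 6), (-5, 4)
Count = 5

5


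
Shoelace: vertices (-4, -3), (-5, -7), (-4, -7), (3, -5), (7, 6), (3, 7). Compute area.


Shoelace sum: ((-4)*(-7) - (-5)*(-3)) + ((-5)*(-7) - (-4)*(-7)) + ((-4)*(-5) - 3*(-7)) + (3*6 - 7*(-5)) + (7*7 - 3*6) + (3*(-3) - (-4)*7)
= 164
Area = |164|/2 = 82

82


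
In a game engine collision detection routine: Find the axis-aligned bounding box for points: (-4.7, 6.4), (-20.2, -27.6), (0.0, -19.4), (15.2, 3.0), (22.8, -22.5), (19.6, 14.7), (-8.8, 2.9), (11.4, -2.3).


x range: [-20.2, 22.8]
y range: [-27.6, 14.7]
Bounding box: (-20.2,-27.6) to (22.8,14.7)

(-20.2,-27.6) to (22.8,14.7)


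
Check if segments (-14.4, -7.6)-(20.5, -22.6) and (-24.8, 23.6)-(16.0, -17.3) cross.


Cross products: d1=-847.6, d2=-32.19, d3=932.88, d4=117.47
d1*d2 < 0 and d3*d4 < 0? no

No, they don't intersect


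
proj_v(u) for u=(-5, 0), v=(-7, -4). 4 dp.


u.v = 35, |v| = sqrt(65) = 8.0623
Scalar projection = u.v / |v| = 35 / sqrt(65) = 4.3412

4.3412


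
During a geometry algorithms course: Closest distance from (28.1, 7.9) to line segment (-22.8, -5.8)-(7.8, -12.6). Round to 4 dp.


Project P onto AB: t = 1 (clamped to [0,1])
Closest point on segment: (7.8, -12.6)
Distance: 28.8503

28.8503


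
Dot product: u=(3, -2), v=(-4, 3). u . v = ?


u . v = u_x*v_x + u_y*v_y = 3*(-4) + (-2)*3
= (-12) + (-6) = -18

-18


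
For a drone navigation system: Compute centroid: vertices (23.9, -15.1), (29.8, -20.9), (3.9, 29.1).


Centroid = ((x_A+x_B+x_C)/3, (y_A+y_B+y_C)/3)
= ((23.9+29.8+3.9)/3, ((-15.1)+(-20.9)+29.1)/3)
= (19.2, -2.3)

(19.2, -2.3)


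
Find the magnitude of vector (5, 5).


|u| = sqrt(5^2 + 5^2) = sqrt(50) = 7.0711

7.0711


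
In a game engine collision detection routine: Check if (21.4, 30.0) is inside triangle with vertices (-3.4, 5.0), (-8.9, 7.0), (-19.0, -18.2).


Cross products: AB x AP = -187.1, BC x BP = 531.26, CA x CP = -185.36
All same sign? no

No, outside


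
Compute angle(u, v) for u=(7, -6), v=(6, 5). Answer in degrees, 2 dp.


u.v = 12, |u| = sqrt(85) = 9.2195, |v| = sqrt(61) = 7.8102
cos(theta) = u.v/(|u||v|) = 12/sqrt(5185) = 0.166651
theta = acos(0.166651) = 80.41 degrees

80.41 degrees


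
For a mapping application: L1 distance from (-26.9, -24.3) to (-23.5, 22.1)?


|(-26.9)-(-23.5)| + |(-24.3)-22.1| = 3.4 + 46.4 = 49.8

49.8


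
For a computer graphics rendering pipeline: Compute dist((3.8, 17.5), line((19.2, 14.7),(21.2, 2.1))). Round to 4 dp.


|cross product| = 188.44
|line direction| = sqrt(162.76) = 12.7577
Distance = 188.44/sqrt(162.76) = 14.7706

14.7706


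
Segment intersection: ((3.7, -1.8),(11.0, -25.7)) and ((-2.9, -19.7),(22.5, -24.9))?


Cross products: d1=488.98, d2=-80.12, d3=-288.41, d4=280.69
d1*d2 < 0 and d3*d4 < 0? yes

Yes, they intersect


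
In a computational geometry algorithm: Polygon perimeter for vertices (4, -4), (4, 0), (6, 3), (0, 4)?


Sides: (4, -4)->(4, 0): sqrt(16) = 4, (4, 0)->(6, 3): sqrt(13) = 3.605551, (6, 3)->(0, 4): sqrt(37) = 6.082763, (0, 4)->(4, -4): sqrt(80) = 8.944272
Sum = 22.632586
Perimeter = 22.6326

22.6326


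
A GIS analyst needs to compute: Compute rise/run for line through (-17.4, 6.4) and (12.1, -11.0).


slope = (y2-y1)/(x2-x1) = ((-11)-6.4)/(12.1-(-17.4)) = (-17.4)/29.5 = -0.5898

-0.5898


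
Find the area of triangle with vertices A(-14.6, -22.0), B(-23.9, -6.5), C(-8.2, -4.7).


Area = |x_A(y_B-y_C) + x_B(y_C-y_A) + x_C(y_A-y_B)|/2
= |26.28 + (-413.47) + 127.1|/2
= 260.09/2 = 130.045

130.045


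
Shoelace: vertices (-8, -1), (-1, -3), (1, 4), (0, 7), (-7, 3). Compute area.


Shoelace sum: ((-8)*(-3) - (-1)*(-1)) + ((-1)*4 - 1*(-3)) + (1*7 - 0*4) + (0*3 - (-7)*7) + ((-7)*(-1) - (-8)*3)
= 109
Area = |109|/2 = 54.5

54.5


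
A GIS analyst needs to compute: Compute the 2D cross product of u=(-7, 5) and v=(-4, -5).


u x v = u_x*v_y - u_y*v_x = (-7)*(-5) - 5*(-4)
= 35 - (-20) = 55

55


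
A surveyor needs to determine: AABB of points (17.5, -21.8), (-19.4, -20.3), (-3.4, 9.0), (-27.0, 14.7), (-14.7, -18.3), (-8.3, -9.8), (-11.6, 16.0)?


x range: [-27, 17.5]
y range: [-21.8, 16]
Bounding box: (-27,-21.8) to (17.5,16)

(-27,-21.8) to (17.5,16)


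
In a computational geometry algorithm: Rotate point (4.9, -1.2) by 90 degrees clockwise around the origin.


90° CW: (x,y) -> (y, -x)
(4.9,-1.2) -> (-1.2, -4.9)

(-1.2, -4.9)


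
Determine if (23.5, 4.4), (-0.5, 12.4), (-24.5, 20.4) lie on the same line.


Cross product: ((-0.5)-23.5)*(20.4-4.4) - (12.4-4.4)*((-24.5)-23.5)
= 0

Yes, collinear


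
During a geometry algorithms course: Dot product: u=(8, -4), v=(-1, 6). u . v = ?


u . v = u_x*v_x + u_y*v_y = 8*(-1) + (-4)*6
= (-8) + (-24) = -32

-32


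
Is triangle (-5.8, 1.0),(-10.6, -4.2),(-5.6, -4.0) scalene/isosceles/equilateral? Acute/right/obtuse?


Side lengths squared: AB^2=50.08, BC^2=25.04, CA^2=25.04
Sorted: [25.04, 25.04, 50.08]
By sides: Isosceles, By angles: Right

Isosceles, Right


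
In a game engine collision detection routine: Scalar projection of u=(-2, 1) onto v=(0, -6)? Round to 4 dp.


u.v = -6, |v| = sqrt(36) = 6
Scalar projection = u.v / |v| = -6 / sqrt(36) = -1

-1


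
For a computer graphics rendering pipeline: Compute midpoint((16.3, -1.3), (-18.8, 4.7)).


M = ((16.3+(-18.8))/2, ((-1.3)+4.7)/2)
= (-1.25, 1.7)

(-1.25, 1.7)


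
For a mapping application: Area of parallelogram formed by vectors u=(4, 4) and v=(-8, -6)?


|u x v| = |4*(-6) - 4*(-8)|
= |(-24) - (-32)| = 8

8


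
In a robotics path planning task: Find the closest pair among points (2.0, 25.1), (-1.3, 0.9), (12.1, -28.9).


d(P0,P1) = 24.424, d(P0,P2) = 54.9364, d(P1,P2) = 32.6741
Closest: P0 and P1

Closest pair: (2.0, 25.1) and (-1.3, 0.9), distance = 24.424


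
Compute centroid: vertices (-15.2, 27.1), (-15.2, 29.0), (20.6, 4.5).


Centroid = ((x_A+x_B+x_C)/3, (y_A+y_B+y_C)/3)
= (((-15.2)+(-15.2)+20.6)/3, (27.1+29+4.5)/3)
= (-3.2667, 20.2)

(-3.2667, 20.2)


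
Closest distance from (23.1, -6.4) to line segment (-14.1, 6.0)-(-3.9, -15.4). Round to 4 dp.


Project P onto AB: t = 1 (clamped to [0,1])
Closest point on segment: (-3.9, -15.4)
Distance: 28.4605

28.4605


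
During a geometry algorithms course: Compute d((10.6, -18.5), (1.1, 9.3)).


dx=-9.5, dy=27.8
d^2 = (-9.5)^2 + 27.8^2 = 863.09
d = sqrt(863.09) = 29.3784

29.3784


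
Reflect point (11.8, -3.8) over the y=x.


Reflection over y=x: (x,y) -> (y,x)
(11.8, -3.8) -> (-3.8, 11.8)

(-3.8, 11.8)


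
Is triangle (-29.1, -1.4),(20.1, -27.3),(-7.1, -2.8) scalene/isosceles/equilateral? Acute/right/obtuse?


Side lengths squared: AB^2=3091.45, BC^2=1340.09, CA^2=485.96
Sorted: [485.96, 1340.09, 3091.45]
By sides: Scalene, By angles: Obtuse

Scalene, Obtuse


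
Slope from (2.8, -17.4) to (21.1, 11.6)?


slope = (y2-y1)/(x2-x1) = (11.6-(-17.4))/(21.1-2.8) = 29/18.3 = 1.5847

1.5847


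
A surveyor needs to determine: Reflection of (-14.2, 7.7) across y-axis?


Reflection over y-axis: (x,y) -> (-x,y)
(-14.2, 7.7) -> (14.2, 7.7)

(14.2, 7.7)


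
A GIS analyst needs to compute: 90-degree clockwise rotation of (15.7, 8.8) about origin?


90° CW: (x,y) -> (y, -x)
(15.7,8.8) -> (8.8, -15.7)

(8.8, -15.7)


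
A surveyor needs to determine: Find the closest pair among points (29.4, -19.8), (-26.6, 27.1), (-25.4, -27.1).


d(P0,P1) = 73.0453, d(P0,P2) = 55.2841, d(P1,P2) = 54.2133
Closest: P1 and P2

Closest pair: (-26.6, 27.1) and (-25.4, -27.1), distance = 54.2133


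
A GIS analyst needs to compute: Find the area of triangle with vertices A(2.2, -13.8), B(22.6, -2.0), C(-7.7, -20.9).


Area = |x_A(y_B-y_C) + x_B(y_C-y_A) + x_C(y_A-y_B)|/2
= |41.58 + (-160.46) + 90.86|/2
= 28.02/2 = 14.01

14.01


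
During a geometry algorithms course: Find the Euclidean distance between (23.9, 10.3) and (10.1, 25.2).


dx=-13.8, dy=14.9
d^2 = (-13.8)^2 + 14.9^2 = 412.45
d = sqrt(412.45) = 20.3089

20.3089


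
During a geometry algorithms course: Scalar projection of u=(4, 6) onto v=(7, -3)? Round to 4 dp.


u.v = 10, |v| = sqrt(58) = 7.6158
Scalar projection = u.v / |v| = 10 / sqrt(58) = 1.3131

1.3131


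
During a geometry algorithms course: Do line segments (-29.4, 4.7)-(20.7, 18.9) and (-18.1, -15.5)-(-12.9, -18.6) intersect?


Cross products: d1=70.01, d2=299.16, d3=-1172.48, d4=-1401.63
d1*d2 < 0 and d3*d4 < 0? no

No, they don't intersect


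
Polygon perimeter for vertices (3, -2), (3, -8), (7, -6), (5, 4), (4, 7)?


Sides: (3, -2)->(3, -8): sqrt(36) = 6, (3, -8)->(7, -6): sqrt(20) = 4.472136, (7, -6)->(5, 4): sqrt(104) = 10.198039, (5, 4)->(4, 7): sqrt(10) = 3.162278, (4, 7)->(3, -2): sqrt(82) = 9.055385
Sum = 32.887838
Perimeter = 32.8878

32.8878


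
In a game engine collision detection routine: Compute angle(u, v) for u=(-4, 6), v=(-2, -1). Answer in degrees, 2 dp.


u.v = 2, |u| = sqrt(52) = 7.2111, |v| = sqrt(5) = 2.2361
cos(theta) = u.v/(|u||v|) = 2/sqrt(260) = 0.124035
theta = acos(0.124035) = 82.87 degrees

82.87 degrees


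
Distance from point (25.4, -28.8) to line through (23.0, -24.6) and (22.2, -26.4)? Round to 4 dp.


|cross product| = 7.68
|line direction| = sqrt(3.88) = 1.9698
Distance = 7.68/sqrt(3.88) = 3.8989

3.8989


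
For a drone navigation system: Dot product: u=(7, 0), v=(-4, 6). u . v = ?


u . v = u_x*v_x + u_y*v_y = 7*(-4) + 0*6
= (-28) + 0 = -28

-28


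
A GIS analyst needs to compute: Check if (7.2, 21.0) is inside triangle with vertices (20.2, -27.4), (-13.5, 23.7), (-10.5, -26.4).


Cross products: AB x AP = -966.78, BC x BP = 1028.97, CA x CP = 1472.88
All same sign? no

No, outside


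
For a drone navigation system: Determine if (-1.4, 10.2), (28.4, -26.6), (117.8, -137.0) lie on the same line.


Cross product: (28.4-(-1.4))*((-137)-10.2) - ((-26.6)-10.2)*(117.8-(-1.4))
= 0

Yes, collinear


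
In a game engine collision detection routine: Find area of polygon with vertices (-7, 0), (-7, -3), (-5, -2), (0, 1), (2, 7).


Shoelace sum: ((-7)*(-3) - (-7)*0) + ((-7)*(-2) - (-5)*(-3)) + ((-5)*1 - 0*(-2)) + (0*7 - 2*1) + (2*0 - (-7)*7)
= 62
Area = |62|/2 = 31

31


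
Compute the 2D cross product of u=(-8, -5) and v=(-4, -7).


u x v = u_x*v_y - u_y*v_x = (-8)*(-7) - (-5)*(-4)
= 56 - 20 = 36

36


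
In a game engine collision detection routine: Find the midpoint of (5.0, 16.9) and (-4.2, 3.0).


M = ((5+(-4.2))/2, (16.9+3)/2)
= (0.4, 9.95)

(0.4, 9.95)


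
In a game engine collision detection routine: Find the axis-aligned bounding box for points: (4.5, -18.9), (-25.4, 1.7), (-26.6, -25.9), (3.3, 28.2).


x range: [-26.6, 4.5]
y range: [-25.9, 28.2]
Bounding box: (-26.6,-25.9) to (4.5,28.2)

(-26.6,-25.9) to (4.5,28.2)


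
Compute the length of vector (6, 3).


|u| = sqrt(6^2 + 3^2) = sqrt(45) = 6.7082

6.7082


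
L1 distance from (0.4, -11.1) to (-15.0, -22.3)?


|0.4-(-15)| + |(-11.1)-(-22.3)| = 15.4 + 11.2 = 26.6

26.6


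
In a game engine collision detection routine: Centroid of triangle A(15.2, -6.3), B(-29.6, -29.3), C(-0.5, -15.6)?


Centroid = ((x_A+x_B+x_C)/3, (y_A+y_B+y_C)/3)
= ((15.2+(-29.6)+(-0.5))/3, ((-6.3)+(-29.3)+(-15.6))/3)
= (-4.9667, -17.0667)

(-4.9667, -17.0667)


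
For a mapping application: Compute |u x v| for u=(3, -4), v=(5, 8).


|u x v| = |3*8 - (-4)*5|
= |24 - (-20)| = 44

44


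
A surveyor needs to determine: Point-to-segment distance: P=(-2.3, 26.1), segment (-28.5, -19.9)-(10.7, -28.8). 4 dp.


Project P onto AB: t = 0.3822 (clamped to [0,1])
Closest point on segment: (-13.5163, -23.3019)
Distance: 50.6592

50.6592


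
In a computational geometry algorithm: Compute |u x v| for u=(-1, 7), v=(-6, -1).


|u x v| = |(-1)*(-1) - 7*(-6)|
= |1 - (-42)| = 43

43


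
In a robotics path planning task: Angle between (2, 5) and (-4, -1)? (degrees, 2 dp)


u.v = -13, |u| = sqrt(29) = 5.3852, |v| = sqrt(17) = 4.1231
cos(theta) = u.v/(|u||v|) = -13/sqrt(493) = -0.585491
theta = acos(-0.585491) = 125.84 degrees

125.84 degrees


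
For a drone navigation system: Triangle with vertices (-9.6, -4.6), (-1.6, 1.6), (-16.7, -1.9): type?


Side lengths squared: AB^2=102.44, BC^2=240.26, CA^2=57.7
Sorted: [57.7, 102.44, 240.26]
By sides: Scalene, By angles: Obtuse

Scalene, Obtuse


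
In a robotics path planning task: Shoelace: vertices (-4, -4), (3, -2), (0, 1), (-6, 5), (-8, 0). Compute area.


Shoelace sum: ((-4)*(-2) - 3*(-4)) + (3*1 - 0*(-2)) + (0*5 - (-6)*1) + ((-6)*0 - (-8)*5) + ((-8)*(-4) - (-4)*0)
= 101
Area = |101|/2 = 50.5

50.5


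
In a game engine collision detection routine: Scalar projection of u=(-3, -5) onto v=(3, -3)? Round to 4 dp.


u.v = 6, |v| = sqrt(18) = 4.2426
Scalar projection = u.v / |v| = 6 / sqrt(18) = 1.4142

1.4142


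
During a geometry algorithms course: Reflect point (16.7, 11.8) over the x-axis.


Reflection over x-axis: (x,y) -> (x,-y)
(16.7, 11.8) -> (16.7, -11.8)

(16.7, -11.8)


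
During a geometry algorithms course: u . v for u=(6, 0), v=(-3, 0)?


u . v = u_x*v_x + u_y*v_y = 6*(-3) + 0*0
= (-18) + 0 = -18

-18


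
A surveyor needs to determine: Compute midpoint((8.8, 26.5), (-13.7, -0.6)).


M = ((8.8+(-13.7))/2, (26.5+(-0.6))/2)
= (-2.45, 12.95)

(-2.45, 12.95)


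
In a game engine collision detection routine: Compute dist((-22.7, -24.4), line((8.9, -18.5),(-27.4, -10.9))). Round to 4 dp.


|cross product| = 454.33
|line direction| = sqrt(1375.45) = 37.0871
Distance = 454.33/sqrt(1375.45) = 12.2504

12.2504


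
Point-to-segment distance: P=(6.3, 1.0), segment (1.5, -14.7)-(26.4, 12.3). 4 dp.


Project P onto AB: t = 0.4028 (clamped to [0,1])
Closest point on segment: (11.5304, -3.8236)
Distance: 7.1151

7.1151


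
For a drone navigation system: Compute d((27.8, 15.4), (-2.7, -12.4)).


dx=-30.5, dy=-27.8
d^2 = (-30.5)^2 + (-27.8)^2 = 1703.09
d = sqrt(1703.09) = 41.2685

41.2685


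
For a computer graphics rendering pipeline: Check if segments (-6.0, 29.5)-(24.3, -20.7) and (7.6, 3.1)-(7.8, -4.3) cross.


Cross products: d1=-95.36, d2=118.82, d3=-117.2, d4=-331.38
d1*d2 < 0 and d3*d4 < 0? no

No, they don't intersect


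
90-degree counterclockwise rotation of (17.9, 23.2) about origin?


90° CCW: (x,y) -> (-y, x)
(17.9,23.2) -> (-23.2, 17.9)

(-23.2, 17.9)


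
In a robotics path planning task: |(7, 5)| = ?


|u| = sqrt(7^2 + 5^2) = sqrt(74) = 8.6023

8.6023


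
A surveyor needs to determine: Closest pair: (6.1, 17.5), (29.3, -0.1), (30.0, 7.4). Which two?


d(P0,P1) = 29.1204, d(P0,P2) = 25.9465, d(P1,P2) = 7.5326
Closest: P1 and P2

Closest pair: (29.3, -0.1) and (30.0, 7.4), distance = 7.5326


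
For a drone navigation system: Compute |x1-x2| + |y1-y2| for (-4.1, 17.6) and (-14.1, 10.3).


|(-4.1)-(-14.1)| + |17.6-10.3| = 10 + 7.3 = 17.3

17.3


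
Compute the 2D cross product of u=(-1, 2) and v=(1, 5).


u x v = u_x*v_y - u_y*v_x = (-1)*5 - 2*1
= (-5) - 2 = -7

-7


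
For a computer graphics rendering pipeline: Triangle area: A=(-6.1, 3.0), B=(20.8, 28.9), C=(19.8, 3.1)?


Area = |x_A(y_B-y_C) + x_B(y_C-y_A) + x_C(y_A-y_B)|/2
= |(-157.38) + 2.08 + (-512.82)|/2
= 668.12/2 = 334.06

334.06


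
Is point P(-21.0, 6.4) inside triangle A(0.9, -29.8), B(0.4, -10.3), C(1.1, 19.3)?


Cross products: AB x AP = 408.95, BC x BP = 645.13, CA x CP = -1082.53
All same sign? no

No, outside


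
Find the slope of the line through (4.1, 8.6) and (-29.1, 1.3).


slope = (y2-y1)/(x2-x1) = (1.3-8.6)/((-29.1)-4.1) = (-7.3)/(-33.2) = 0.2199

0.2199


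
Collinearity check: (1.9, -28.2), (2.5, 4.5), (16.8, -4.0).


Cross product: (2.5-1.9)*((-4)-(-28.2)) - (4.5-(-28.2))*(16.8-1.9)
= -472.71

No, not collinear


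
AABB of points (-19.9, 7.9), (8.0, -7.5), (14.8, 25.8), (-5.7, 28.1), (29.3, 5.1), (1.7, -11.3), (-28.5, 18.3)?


x range: [-28.5, 29.3]
y range: [-11.3, 28.1]
Bounding box: (-28.5,-11.3) to (29.3,28.1)

(-28.5,-11.3) to (29.3,28.1)


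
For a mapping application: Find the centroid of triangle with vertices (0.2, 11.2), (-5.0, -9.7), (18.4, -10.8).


Centroid = ((x_A+x_B+x_C)/3, (y_A+y_B+y_C)/3)
= ((0.2+(-5)+18.4)/3, (11.2+(-9.7)+(-10.8))/3)
= (4.5333, -3.1)

(4.5333, -3.1)


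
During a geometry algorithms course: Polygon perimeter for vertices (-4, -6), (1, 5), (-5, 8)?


Sides: (-4, -6)->(1, 5): sqrt(146) = 12.083046, (1, 5)->(-5, 8): sqrt(45) = 6.708204, (-5, 8)->(-4, -6): sqrt(197) = 14.035669
Sum = 32.826919
Perimeter = 32.8269

32.8269


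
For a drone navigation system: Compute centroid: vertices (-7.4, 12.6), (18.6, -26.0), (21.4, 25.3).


Centroid = ((x_A+x_B+x_C)/3, (y_A+y_B+y_C)/3)
= (((-7.4)+18.6+21.4)/3, (12.6+(-26)+25.3)/3)
= (10.8667, 3.9667)

(10.8667, 3.9667)


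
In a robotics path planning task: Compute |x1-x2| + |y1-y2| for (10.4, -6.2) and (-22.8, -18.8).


|10.4-(-22.8)| + |(-6.2)-(-18.8)| = 33.2 + 12.6 = 45.8

45.8


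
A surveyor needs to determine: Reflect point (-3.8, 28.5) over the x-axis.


Reflection over x-axis: (x,y) -> (x,-y)
(-3.8, 28.5) -> (-3.8, -28.5)

(-3.8, -28.5)


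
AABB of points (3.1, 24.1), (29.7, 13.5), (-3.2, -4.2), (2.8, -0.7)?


x range: [-3.2, 29.7]
y range: [-4.2, 24.1]
Bounding box: (-3.2,-4.2) to (29.7,24.1)

(-3.2,-4.2) to (29.7,24.1)


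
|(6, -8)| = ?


|u| = sqrt(6^2 + (-8)^2) = sqrt(100) = 10

10


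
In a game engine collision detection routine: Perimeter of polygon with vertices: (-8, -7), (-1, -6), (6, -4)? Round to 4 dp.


Sides: (-8, -7)->(-1, -6): sqrt(50) = 7.071068, (-1, -6)->(6, -4): sqrt(53) = 7.28011, (6, -4)->(-8, -7): sqrt(205) = 14.317821
Sum = 28.668999
Perimeter = 28.669

28.669


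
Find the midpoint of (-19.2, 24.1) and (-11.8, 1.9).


M = (((-19.2)+(-11.8))/2, (24.1+1.9)/2)
= (-15.5, 13)

(-15.5, 13)


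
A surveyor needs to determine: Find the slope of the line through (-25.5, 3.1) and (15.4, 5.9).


slope = (y2-y1)/(x2-x1) = (5.9-3.1)/(15.4-(-25.5)) = 2.8/40.9 = 0.0685

0.0685


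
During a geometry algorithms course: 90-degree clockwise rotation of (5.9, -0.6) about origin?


90° CW: (x,y) -> (y, -x)
(5.9,-0.6) -> (-0.6, -5.9)

(-0.6, -5.9)


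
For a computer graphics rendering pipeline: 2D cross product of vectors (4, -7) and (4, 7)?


u x v = u_x*v_y - u_y*v_x = 4*7 - (-7)*4
= 28 - (-28) = 56

56


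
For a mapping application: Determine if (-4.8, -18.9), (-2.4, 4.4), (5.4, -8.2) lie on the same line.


Cross product: ((-2.4)-(-4.8))*((-8.2)-(-18.9)) - (4.4-(-18.9))*(5.4-(-4.8))
= -211.98

No, not collinear


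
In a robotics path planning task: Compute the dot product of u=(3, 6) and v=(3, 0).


u . v = u_x*v_x + u_y*v_y = 3*3 + 6*0
= 9 + 0 = 9

9


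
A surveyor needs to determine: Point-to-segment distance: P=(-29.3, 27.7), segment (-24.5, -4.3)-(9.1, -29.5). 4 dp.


Project P onto AB: t = 0 (clamped to [0,1])
Closest point on segment: (-24.5, -4.3)
Distance: 32.358

32.358


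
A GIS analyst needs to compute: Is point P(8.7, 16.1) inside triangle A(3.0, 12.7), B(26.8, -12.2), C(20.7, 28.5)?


Cross products: AB x AP = 222.85, BC x BP = 564.04, CA x CP = 29.88
All same sign? yes

Yes, inside


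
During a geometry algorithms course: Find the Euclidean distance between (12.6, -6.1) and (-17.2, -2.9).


dx=-29.8, dy=3.2
d^2 = (-29.8)^2 + 3.2^2 = 898.28
d = sqrt(898.28) = 29.9713

29.9713


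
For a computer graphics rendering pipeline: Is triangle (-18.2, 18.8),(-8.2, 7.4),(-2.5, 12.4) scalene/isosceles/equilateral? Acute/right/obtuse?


Side lengths squared: AB^2=229.96, BC^2=57.49, CA^2=287.45
Sorted: [57.49, 229.96, 287.45]
By sides: Scalene, By angles: Right

Scalene, Right


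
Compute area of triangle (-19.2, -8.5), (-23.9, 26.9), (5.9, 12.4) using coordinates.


Area = |x_A(y_B-y_C) + x_B(y_C-y_A) + x_C(y_A-y_B)|/2
= |(-278.4) + (-499.51) + (-208.86)|/2
= 986.77/2 = 493.385

493.385


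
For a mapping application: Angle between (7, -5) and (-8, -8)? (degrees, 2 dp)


u.v = -16, |u| = sqrt(74) = 8.6023, |v| = sqrt(128) = 11.3137
cos(theta) = u.v/(|u||v|) = -16/sqrt(9472) = -0.164399
theta = acos(-0.164399) = 99.46 degrees

99.46 degrees


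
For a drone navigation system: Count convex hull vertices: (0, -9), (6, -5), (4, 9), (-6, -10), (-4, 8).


Convex hull vertices (CCW): (-6, -10), (0, -9), (6, -5), (4, 9), (-4, 8)
Count = 5

5


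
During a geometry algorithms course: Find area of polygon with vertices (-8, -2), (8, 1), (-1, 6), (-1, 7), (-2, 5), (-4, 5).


Shoelace sum: ((-8)*1 - 8*(-2)) + (8*6 - (-1)*1) + ((-1)*7 - (-1)*6) + ((-1)*5 - (-2)*7) + ((-2)*5 - (-4)*5) + ((-4)*(-2) - (-8)*5)
= 123
Area = |123|/2 = 61.5

61.5


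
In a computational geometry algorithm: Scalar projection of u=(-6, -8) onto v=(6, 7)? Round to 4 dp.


u.v = -92, |v| = sqrt(85) = 9.2195
Scalar projection = u.v / |v| = -92 / sqrt(85) = -9.9788

-9.9788


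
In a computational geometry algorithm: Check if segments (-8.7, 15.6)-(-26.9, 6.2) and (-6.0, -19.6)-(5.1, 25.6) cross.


Cross products: d1=512.76, d2=1231.06, d3=666.02, d4=-52.28
d1*d2 < 0 and d3*d4 < 0? no

No, they don't intersect


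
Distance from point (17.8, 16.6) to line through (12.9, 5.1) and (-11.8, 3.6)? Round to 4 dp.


|cross product| = 276.7
|line direction| = sqrt(612.34) = 24.7455
Distance = 276.7/sqrt(612.34) = 11.1818

11.1818


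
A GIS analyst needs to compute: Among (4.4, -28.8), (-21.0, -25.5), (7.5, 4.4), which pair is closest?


d(P0,P1) = 25.6135, d(P0,P2) = 33.3444, d(P1,P2) = 41.3069
Closest: P0 and P1

Closest pair: (4.4, -28.8) and (-21.0, -25.5), distance = 25.6135


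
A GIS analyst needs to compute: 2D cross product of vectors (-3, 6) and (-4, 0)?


u x v = u_x*v_y - u_y*v_x = (-3)*0 - 6*(-4)
= 0 - (-24) = 24

24


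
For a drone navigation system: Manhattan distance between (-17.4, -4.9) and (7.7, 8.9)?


|(-17.4)-7.7| + |(-4.9)-8.9| = 25.1 + 13.8 = 38.9

38.9


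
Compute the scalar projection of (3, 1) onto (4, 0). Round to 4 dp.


u.v = 12, |v| = sqrt(16) = 4
Scalar projection = u.v / |v| = 12 / sqrt(16) = 3

3


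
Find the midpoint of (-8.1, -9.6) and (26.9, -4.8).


M = (((-8.1)+26.9)/2, ((-9.6)+(-4.8))/2)
= (9.4, -7.2)

(9.4, -7.2)


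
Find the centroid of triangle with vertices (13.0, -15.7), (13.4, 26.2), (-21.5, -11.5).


Centroid = ((x_A+x_B+x_C)/3, (y_A+y_B+y_C)/3)
= ((13+13.4+(-21.5))/3, ((-15.7)+26.2+(-11.5))/3)
= (1.6333, -0.3333)

(1.6333, -0.3333)


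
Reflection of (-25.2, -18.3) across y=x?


Reflection over y=x: (x,y) -> (y,x)
(-25.2, -18.3) -> (-18.3, -25.2)

(-18.3, -25.2)


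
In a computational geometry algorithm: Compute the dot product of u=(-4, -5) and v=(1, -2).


u . v = u_x*v_x + u_y*v_y = (-4)*1 + (-5)*(-2)
= (-4) + 10 = 6

6


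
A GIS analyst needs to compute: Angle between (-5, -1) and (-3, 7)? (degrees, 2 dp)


u.v = 8, |u| = sqrt(26) = 5.099, |v| = sqrt(58) = 7.6158
cos(theta) = u.v/(|u||v|) = 8/sqrt(1508) = 0.20601
theta = acos(0.20601) = 78.11 degrees

78.11 degrees


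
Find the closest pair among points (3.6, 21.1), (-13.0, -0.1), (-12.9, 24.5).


d(P0,P1) = 26.9258, d(P0,P2) = 16.8467, d(P1,P2) = 24.6002
Closest: P0 and P2

Closest pair: (3.6, 21.1) and (-12.9, 24.5), distance = 16.8467


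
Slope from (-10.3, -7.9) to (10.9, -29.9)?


slope = (y2-y1)/(x2-x1) = ((-29.9)-(-7.9))/(10.9-(-10.3)) = (-22)/21.2 = -1.0377

-1.0377


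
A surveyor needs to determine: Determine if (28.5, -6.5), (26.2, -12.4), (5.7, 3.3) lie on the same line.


Cross product: (26.2-28.5)*(3.3-(-6.5)) - ((-12.4)-(-6.5))*(5.7-28.5)
= -157.06

No, not collinear


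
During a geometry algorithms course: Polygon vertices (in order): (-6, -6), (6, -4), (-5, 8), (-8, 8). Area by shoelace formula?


Shoelace sum: ((-6)*(-4) - 6*(-6)) + (6*8 - (-5)*(-4)) + ((-5)*8 - (-8)*8) + ((-8)*(-6) - (-6)*8)
= 208
Area = |208|/2 = 104

104


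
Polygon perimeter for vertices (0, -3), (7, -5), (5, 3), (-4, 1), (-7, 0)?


Sides: (0, -3)->(7, -5): sqrt(53) = 7.28011, (7, -5)->(5, 3): sqrt(68) = 8.246211, (5, 3)->(-4, 1): sqrt(85) = 9.219544, (-4, 1)->(-7, 0): sqrt(10) = 3.162278, (-7, 0)->(0, -3): sqrt(58) = 7.615773
Sum = 35.523916
Perimeter = 35.5239

35.5239


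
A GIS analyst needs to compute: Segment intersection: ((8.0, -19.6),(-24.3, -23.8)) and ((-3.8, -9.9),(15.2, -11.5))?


Cross products: d1=-165.42, d2=-296.9, d3=-362.87, d4=-231.39
d1*d2 < 0 and d3*d4 < 0? no

No, they don't intersect


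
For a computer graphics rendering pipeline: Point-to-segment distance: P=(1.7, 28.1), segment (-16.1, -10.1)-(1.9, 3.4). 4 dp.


Project P onto AB: t = 1 (clamped to [0,1])
Closest point on segment: (1.9, 3.4)
Distance: 24.7008

24.7008


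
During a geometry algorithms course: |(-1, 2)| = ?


|u| = sqrt((-1)^2 + 2^2) = sqrt(5) = 2.2361

2.2361


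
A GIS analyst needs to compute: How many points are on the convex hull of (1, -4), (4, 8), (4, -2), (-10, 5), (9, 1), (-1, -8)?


Convex hull vertices (CCW): (-10, 5), (-1, -8), (9, 1), (4, 8)
Count = 4

4


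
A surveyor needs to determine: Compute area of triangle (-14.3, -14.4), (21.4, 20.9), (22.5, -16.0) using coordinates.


Area = |x_A(y_B-y_C) + x_B(y_C-y_A) + x_C(y_A-y_B)|/2
= |(-527.67) + (-34.24) + (-794.25)|/2
= 1356.16/2 = 678.08

678.08


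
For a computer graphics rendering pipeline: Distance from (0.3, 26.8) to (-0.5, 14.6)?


dx=-0.8, dy=-12.2
d^2 = (-0.8)^2 + (-12.2)^2 = 149.48
d = sqrt(149.48) = 12.2262

12.2262


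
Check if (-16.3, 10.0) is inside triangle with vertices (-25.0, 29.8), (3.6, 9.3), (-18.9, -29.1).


Cross products: AB x AP = -387.93, BC x BP = -779.91, CA x CP = -391.65
All same sign? yes

Yes, inside


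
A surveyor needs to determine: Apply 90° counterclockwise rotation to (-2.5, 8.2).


90° CCW: (x,y) -> (-y, x)
(-2.5,8.2) -> (-8.2, -2.5)

(-8.2, -2.5)


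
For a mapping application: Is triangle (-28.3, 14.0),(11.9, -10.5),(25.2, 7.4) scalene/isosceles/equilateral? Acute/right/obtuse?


Side lengths squared: AB^2=2216.29, BC^2=497.3, CA^2=2905.81
Sorted: [497.3, 2216.29, 2905.81]
By sides: Scalene, By angles: Obtuse

Scalene, Obtuse


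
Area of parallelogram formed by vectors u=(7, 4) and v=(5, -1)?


|u x v| = |7*(-1) - 4*5|
= |(-7) - 20| = 27

27


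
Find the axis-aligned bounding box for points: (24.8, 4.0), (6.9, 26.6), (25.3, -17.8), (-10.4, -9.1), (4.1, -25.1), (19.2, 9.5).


x range: [-10.4, 25.3]
y range: [-25.1, 26.6]
Bounding box: (-10.4,-25.1) to (25.3,26.6)

(-10.4,-25.1) to (25.3,26.6)


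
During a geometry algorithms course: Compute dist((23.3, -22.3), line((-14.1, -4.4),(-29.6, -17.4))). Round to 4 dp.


|cross product| = 763.65
|line direction| = sqrt(409.25) = 20.2299
Distance = 763.65/sqrt(409.25) = 37.7485

37.7485


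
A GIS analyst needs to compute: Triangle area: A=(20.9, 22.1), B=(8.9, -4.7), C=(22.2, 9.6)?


Area = |x_A(y_B-y_C) + x_B(y_C-y_A) + x_C(y_A-y_B)|/2
= |(-298.87) + (-111.25) + 594.96|/2
= 184.84/2 = 92.42

92.42


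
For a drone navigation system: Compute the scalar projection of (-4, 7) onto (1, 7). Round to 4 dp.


u.v = 45, |v| = sqrt(50) = 7.0711
Scalar projection = u.v / |v| = 45 / sqrt(50) = 6.364

6.364


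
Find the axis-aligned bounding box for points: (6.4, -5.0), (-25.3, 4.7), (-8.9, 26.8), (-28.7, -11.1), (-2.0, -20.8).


x range: [-28.7, 6.4]
y range: [-20.8, 26.8]
Bounding box: (-28.7,-20.8) to (6.4,26.8)

(-28.7,-20.8) to (6.4,26.8)


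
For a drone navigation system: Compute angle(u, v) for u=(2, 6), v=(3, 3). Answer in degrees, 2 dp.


u.v = 24, |u| = sqrt(40) = 6.3246, |v| = sqrt(18) = 4.2426
cos(theta) = u.v/(|u||v|) = 24/sqrt(720) = 0.894427
theta = acos(0.894427) = 26.57 degrees

26.57 degrees


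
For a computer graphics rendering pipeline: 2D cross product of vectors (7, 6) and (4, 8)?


u x v = u_x*v_y - u_y*v_x = 7*8 - 6*4
= 56 - 24 = 32

32


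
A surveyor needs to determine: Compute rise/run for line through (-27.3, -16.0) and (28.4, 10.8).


slope = (y2-y1)/(x2-x1) = (10.8-(-16))/(28.4-(-27.3)) = 26.8/55.7 = 0.4811

0.4811


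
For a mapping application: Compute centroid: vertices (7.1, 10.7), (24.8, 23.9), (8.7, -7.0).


Centroid = ((x_A+x_B+x_C)/3, (y_A+y_B+y_C)/3)
= ((7.1+24.8+8.7)/3, (10.7+23.9+(-7))/3)
= (13.5333, 9.2)

(13.5333, 9.2)


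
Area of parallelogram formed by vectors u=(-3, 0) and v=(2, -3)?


|u x v| = |(-3)*(-3) - 0*2|
= |9 - 0| = 9

9


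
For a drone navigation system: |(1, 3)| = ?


|u| = sqrt(1^2 + 3^2) = sqrt(10) = 3.1623

3.1623


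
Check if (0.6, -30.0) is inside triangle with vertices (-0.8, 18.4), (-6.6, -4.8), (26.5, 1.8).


Cross products: AB x AP = 313.2, BC x BP = -881.64, CA x CP = 1298.08
All same sign? no

No, outside


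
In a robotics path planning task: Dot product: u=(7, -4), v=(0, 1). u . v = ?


u . v = u_x*v_x + u_y*v_y = 7*0 + (-4)*1
= 0 + (-4) = -4

-4


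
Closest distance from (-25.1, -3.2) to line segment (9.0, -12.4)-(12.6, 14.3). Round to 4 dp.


Project P onto AB: t = 0.1693 (clamped to [0,1])
Closest point on segment: (9.6094, -7.8799)
Distance: 35.0235

35.0235


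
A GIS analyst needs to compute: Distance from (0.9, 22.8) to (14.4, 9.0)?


dx=13.5, dy=-13.8
d^2 = 13.5^2 + (-13.8)^2 = 372.69
d = sqrt(372.69) = 19.3052

19.3052


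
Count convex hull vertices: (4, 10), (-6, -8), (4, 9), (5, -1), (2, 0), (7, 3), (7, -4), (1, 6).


Convex hull vertices (CCW): (-6, -8), (7, -4), (7, 3), (4, 10), (1, 6)
Count = 5

5


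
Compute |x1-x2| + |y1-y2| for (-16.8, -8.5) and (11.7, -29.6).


|(-16.8)-11.7| + |(-8.5)-(-29.6)| = 28.5 + 21.1 = 49.6

49.6


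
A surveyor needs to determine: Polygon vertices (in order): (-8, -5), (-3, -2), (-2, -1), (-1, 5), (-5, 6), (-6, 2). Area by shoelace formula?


Shoelace sum: ((-8)*(-2) - (-3)*(-5)) + ((-3)*(-1) - (-2)*(-2)) + ((-2)*5 - (-1)*(-1)) + ((-1)*6 - (-5)*5) + ((-5)*2 - (-6)*6) + ((-6)*(-5) - (-8)*2)
= 80
Area = |80|/2 = 40

40


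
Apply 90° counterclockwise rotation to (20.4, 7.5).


90° CCW: (x,y) -> (-y, x)
(20.4,7.5) -> (-7.5, 20.4)

(-7.5, 20.4)


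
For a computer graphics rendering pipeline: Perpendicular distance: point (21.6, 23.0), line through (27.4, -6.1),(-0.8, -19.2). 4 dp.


|cross product| = 896.6
|line direction| = sqrt(966.85) = 31.0942
Distance = 896.6/sqrt(966.85) = 28.8349

28.8349


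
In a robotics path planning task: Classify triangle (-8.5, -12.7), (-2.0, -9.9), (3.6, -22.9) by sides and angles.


Side lengths squared: AB^2=50.09, BC^2=200.36, CA^2=250.45
Sorted: [50.09, 200.36, 250.45]
By sides: Scalene, By angles: Right

Scalene, Right


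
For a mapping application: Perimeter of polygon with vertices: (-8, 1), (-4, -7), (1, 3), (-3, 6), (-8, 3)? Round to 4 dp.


Sides: (-8, 1)->(-4, -7): sqrt(80) = 8.944272, (-4, -7)->(1, 3): sqrt(125) = 11.18034, (1, 3)->(-3, 6): sqrt(25) = 5, (-3, 6)->(-8, 3): sqrt(34) = 5.830952, (-8, 3)->(-8, 1): sqrt(4) = 2
Sum = 32.955564
Perimeter = 32.9556

32.9556


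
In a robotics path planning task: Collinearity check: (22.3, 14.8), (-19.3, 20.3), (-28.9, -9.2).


Cross product: ((-19.3)-22.3)*((-9.2)-14.8) - (20.3-14.8)*((-28.9)-22.3)
= 1280

No, not collinear


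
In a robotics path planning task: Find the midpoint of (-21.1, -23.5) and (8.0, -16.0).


M = (((-21.1)+8)/2, ((-23.5)+(-16))/2)
= (-6.55, -19.75)

(-6.55, -19.75)


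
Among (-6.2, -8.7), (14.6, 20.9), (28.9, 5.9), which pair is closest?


d(P0,P1) = 36.1773, d(P0,P2) = 38.0154, d(P1,P2) = 20.7241
Closest: P1 and P2

Closest pair: (14.6, 20.9) and (28.9, 5.9), distance = 20.7241


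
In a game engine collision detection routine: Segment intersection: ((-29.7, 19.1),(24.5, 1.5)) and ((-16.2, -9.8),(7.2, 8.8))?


Cross products: d1=927.36, d2=-492.6, d3=-1328.78, d4=91.18
d1*d2 < 0 and d3*d4 < 0? yes

Yes, they intersect


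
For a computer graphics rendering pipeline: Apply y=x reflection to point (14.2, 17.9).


Reflection over y=x: (x,y) -> (y,x)
(14.2, 17.9) -> (17.9, 14.2)

(17.9, 14.2)


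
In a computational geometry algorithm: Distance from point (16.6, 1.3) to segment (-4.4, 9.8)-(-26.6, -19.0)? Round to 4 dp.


Project P onto AB: t = 0 (clamped to [0,1])
Closest point on segment: (-4.4, 9.8)
Distance: 22.655

22.655


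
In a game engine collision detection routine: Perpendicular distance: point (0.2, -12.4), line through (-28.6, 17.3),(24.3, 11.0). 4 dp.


|cross product| = 1389.69
|line direction| = sqrt(2838.1) = 53.2738
Distance = 1389.69/sqrt(2838.1) = 26.0858

26.0858


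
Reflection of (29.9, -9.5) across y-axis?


Reflection over y-axis: (x,y) -> (-x,y)
(29.9, -9.5) -> (-29.9, -9.5)

(-29.9, -9.5)


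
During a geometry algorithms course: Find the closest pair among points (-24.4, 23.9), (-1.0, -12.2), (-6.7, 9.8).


d(P0,P1) = 43.0206, d(P0,P2) = 22.6296, d(P1,P2) = 22.7264
Closest: P0 and P2

Closest pair: (-24.4, 23.9) and (-6.7, 9.8), distance = 22.6296
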